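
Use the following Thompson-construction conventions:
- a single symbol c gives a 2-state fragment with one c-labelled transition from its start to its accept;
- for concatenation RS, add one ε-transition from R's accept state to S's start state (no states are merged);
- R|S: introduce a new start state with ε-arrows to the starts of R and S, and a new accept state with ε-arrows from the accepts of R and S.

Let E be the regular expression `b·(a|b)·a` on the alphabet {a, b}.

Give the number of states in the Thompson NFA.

10

Per subexpression:
Each of the 4 symbol leaves contributes a 2-state fragment.
  a|b : 6 states
  b·(a|b)·a : 10 states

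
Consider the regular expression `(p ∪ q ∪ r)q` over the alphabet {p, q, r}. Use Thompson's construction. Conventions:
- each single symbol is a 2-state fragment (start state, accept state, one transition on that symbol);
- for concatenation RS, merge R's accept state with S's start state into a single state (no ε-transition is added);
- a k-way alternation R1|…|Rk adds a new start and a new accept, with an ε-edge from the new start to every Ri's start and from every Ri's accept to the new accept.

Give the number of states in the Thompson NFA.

Recursing over subexpressions:
Each of the 4 symbol leaves contributes a 2-state fragment.
  p ∪ q ∪ r = 8 states
  (p ∪ q ∪ r)q = 9 states

9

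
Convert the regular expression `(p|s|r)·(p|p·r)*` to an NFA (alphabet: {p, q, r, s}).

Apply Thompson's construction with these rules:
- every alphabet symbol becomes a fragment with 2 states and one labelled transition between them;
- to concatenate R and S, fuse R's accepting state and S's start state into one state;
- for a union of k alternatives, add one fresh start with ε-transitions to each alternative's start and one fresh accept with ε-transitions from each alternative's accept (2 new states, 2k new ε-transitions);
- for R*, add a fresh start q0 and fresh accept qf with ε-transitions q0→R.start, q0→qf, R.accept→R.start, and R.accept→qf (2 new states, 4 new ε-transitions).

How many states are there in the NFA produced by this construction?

16

By structural recursion:
Each of the 6 symbol leaves contributes a 2-state fragment.
  p|s|r → 8 states
  p·r → 3 states
  p|p·r → 7 states
  (p|p·r)* → 9 states
  (p|s|r)·(p|p·r)* → 16 states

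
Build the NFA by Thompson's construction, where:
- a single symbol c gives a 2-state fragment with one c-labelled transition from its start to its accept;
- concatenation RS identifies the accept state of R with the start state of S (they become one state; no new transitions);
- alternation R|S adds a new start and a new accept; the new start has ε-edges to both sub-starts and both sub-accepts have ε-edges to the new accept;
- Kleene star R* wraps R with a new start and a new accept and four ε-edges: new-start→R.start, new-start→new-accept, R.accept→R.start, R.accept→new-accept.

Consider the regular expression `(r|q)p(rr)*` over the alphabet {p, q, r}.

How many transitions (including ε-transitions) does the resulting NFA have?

Bottom-up over the parse tree:
Each of the 5 symbol leaves contributes 1 transition (1 symbol, 0 ε).
  r|q — 6 transitions (2 symbol, 4 ε)
  rr — 2 transitions (2 symbol, 0 ε)
  (rr)* — 6 transitions (2 symbol, 4 ε)
  (r|q)p(rr)* — 13 transitions (5 symbol, 8 ε)

13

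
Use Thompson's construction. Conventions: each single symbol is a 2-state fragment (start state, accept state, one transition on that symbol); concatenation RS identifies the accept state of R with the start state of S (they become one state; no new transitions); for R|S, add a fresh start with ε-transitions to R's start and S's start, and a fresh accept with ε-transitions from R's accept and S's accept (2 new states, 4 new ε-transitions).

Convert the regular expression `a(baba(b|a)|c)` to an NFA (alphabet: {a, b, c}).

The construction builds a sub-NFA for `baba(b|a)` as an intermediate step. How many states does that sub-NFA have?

Fragment for `baba(b|a)`:
Each of the 6 symbol leaves contributes a 2-state fragment.
  b|a = 6 states
  baba(b|a) = 10 states

10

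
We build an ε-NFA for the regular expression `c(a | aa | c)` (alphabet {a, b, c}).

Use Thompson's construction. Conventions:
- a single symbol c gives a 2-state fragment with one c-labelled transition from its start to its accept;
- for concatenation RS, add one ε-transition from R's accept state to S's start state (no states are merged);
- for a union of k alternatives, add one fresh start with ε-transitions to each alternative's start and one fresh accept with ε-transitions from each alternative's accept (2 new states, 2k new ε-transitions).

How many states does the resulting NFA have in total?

12

Building bottom-up:
Each of the 5 symbol leaves contributes a 2-state fragment.
  aa → 4 states
  a | aa | c → 10 states
  c(a | aa | c) → 12 states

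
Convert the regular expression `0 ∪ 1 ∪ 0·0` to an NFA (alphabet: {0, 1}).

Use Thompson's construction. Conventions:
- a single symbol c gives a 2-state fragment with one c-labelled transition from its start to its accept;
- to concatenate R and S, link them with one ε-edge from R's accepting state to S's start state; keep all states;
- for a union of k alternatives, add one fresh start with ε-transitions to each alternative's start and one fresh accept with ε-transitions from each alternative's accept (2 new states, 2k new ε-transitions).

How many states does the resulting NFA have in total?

10

Building bottom-up:
Each of the 4 symbol leaves contributes a 2-state fragment.
  0·0 = 4 states
  0 ∪ 1 ∪ 0·0 = 10 states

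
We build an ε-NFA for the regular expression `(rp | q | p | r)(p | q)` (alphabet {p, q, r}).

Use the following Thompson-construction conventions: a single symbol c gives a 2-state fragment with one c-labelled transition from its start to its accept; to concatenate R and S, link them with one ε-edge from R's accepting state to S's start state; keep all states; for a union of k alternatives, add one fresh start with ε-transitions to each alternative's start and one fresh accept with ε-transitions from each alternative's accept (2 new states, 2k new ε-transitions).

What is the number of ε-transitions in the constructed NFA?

Per subexpression:
Each of the 7 symbol leaves contributes 0 ε-transitions.
  rp — 1 ε-transition
  rp | q | p | r — 9 ε-transitions
  p | q — 4 ε-transitions
  (rp | q | p | r)(p | q) — 14 ε-transitions

14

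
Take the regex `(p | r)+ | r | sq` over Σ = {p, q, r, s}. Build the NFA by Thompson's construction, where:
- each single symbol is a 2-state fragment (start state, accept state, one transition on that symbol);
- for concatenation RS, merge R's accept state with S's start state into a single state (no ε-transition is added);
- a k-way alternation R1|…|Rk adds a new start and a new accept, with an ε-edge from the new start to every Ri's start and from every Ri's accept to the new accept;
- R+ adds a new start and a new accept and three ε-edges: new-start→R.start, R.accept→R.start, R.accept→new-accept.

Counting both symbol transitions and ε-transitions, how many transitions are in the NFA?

18

Per subexpression:
Each of the 5 symbol leaves contributes 1 transition (1 symbol, 0 ε).
  p | r → 6 transitions (2 symbol, 4 ε)
  (p | r)+ → 9 transitions (2 symbol, 7 ε)
  sq → 2 transitions (2 symbol, 0 ε)
  (p | r)+ | r | sq → 18 transitions (5 symbol, 13 ε)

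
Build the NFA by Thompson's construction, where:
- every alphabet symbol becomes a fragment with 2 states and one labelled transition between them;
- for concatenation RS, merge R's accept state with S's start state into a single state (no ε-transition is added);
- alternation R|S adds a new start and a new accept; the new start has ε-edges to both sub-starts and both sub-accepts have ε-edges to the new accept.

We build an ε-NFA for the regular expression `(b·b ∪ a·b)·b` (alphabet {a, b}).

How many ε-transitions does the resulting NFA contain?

4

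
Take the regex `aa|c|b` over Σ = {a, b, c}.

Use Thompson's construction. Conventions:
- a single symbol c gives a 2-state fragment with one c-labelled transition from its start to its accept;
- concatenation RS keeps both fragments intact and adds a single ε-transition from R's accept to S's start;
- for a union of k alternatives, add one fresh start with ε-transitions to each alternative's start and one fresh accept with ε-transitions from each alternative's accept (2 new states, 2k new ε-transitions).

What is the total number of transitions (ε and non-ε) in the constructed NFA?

By structural recursion:
Each of the 4 symbol leaves contributes 1 transition (1 symbol, 0 ε).
  aa = 3 transitions (2 symbol, 1 ε)
  aa|c|b = 11 transitions (4 symbol, 7 ε)

11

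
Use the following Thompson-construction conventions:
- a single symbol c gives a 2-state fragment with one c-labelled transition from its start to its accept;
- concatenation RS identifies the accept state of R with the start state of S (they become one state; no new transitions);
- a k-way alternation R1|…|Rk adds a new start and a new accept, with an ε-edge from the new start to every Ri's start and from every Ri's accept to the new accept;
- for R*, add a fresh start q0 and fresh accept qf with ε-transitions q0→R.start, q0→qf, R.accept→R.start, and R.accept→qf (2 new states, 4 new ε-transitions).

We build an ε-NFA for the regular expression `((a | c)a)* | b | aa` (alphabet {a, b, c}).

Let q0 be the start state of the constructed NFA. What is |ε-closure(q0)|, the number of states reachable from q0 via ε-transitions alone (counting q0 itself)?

Work bottom-up. For each fragment F, track |ε-closure(F.start)| and whether F's accept lies in that closure (i.e. whether F accepts ε). A single-symbol fragment has closure size 1 and does not accept ε.
  a | c → C = 1 + 1 + 1 = 3 (the new accept is not ε-reachable since no branch accepts ε)
  (a | c)a → same as the first factor's closure: C = 3
  ((a | c)a)* → C = 1 (new start) + 3 (body) + 1 (new accept) = 5
  aa → C equals the left operand's closure size = 1 (its accept is not ε-reachable, so the closure stops there)
  ((a | c)a)* | b | aa → new start ε-reaches every alternative's start; at least one alternative accepts ε, so the union's new accept is reached too: C = 1 + 5 + 1 + 1 + 1 = 9

9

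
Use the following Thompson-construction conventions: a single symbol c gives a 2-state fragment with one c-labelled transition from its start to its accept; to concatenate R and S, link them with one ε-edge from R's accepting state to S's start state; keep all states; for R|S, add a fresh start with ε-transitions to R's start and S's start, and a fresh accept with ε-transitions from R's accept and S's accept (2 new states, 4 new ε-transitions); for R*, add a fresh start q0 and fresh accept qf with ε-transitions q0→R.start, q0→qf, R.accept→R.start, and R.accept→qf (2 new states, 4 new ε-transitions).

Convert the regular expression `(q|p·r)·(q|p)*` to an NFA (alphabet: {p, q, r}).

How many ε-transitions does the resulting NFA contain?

14

By structural recursion:
Each of the 5 symbol leaves contributes 0 ε-transitions.
  p·r = 1 ε-transition
  q|p·r = 5 ε-transitions
  q|p = 4 ε-transitions
  (q|p)* = 8 ε-transitions
  (q|p·r)·(q|p)* = 14 ε-transitions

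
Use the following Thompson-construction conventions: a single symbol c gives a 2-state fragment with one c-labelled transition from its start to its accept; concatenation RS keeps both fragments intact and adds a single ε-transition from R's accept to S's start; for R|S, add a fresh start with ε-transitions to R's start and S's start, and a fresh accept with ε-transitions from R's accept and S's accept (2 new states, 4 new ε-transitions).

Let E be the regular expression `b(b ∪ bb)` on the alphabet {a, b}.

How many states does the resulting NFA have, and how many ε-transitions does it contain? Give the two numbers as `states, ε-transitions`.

10, 6

Per subexpression:
Each of the 4 symbol leaves contributes 2 states and 0 ε-transitions.
  bb → 4 states, 1 ε-transition
  b ∪ bb → 8 states, 5 ε-transitions
  b(b ∪ bb) → 10 states, 6 ε-transitions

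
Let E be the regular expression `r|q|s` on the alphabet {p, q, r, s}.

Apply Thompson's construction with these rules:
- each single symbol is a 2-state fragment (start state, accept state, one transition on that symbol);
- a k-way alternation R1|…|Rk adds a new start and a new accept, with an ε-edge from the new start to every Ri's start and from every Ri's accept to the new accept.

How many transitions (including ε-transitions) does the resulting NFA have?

Per subexpression:
Each of the 3 symbol leaves contributes 1 transition (1 symbol, 0 ε).
  r|q|s = 9 transitions (3 symbol, 6 ε)

9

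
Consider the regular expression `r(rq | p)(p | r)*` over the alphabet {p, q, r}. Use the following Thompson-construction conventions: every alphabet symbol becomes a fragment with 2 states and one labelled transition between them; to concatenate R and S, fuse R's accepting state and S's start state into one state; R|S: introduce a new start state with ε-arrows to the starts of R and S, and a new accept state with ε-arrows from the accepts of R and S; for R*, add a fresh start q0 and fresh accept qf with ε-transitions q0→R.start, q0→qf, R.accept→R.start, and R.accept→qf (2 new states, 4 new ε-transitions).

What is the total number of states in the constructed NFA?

15

Per subexpression:
Each of the 6 symbol leaves contributes a 2-state fragment.
  rq — 3 states
  rq | p — 7 states
  p | r — 6 states
  (p | r)* — 8 states
  r(rq | p)(p | r)* — 15 states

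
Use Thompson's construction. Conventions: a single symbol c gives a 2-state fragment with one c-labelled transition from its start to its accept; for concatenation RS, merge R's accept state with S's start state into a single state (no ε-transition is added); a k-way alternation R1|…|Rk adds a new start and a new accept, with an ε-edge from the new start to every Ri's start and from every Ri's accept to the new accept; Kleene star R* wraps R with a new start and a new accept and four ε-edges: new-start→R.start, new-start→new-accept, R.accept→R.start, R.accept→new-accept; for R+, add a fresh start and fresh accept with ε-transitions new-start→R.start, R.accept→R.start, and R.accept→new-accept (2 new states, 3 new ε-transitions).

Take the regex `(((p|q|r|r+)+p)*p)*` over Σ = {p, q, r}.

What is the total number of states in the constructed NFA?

20

By structural recursion:
Each of the 6 symbol leaves contributes a 2-state fragment.
  r+ = 4 states
  p|q|r|r+ = 12 states
  (p|q|r|r+)+ = 14 states
  (p|q|r|r+)+p = 15 states
  ((p|q|r|r+)+p)* = 17 states
  ((p|q|r|r+)+p)*p = 18 states
  (((p|q|r|r+)+p)*p)* = 20 states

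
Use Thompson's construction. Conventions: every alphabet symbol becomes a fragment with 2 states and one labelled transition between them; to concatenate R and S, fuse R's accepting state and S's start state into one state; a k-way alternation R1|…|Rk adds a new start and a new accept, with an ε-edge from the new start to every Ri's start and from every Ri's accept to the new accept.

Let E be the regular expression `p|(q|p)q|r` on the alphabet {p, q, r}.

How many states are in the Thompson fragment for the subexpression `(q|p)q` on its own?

Fragment for `(q|p)q`:
Each of the 3 symbol leaves contributes a 2-state fragment.
  q|p — 6 states
  (q|p)q — 7 states

7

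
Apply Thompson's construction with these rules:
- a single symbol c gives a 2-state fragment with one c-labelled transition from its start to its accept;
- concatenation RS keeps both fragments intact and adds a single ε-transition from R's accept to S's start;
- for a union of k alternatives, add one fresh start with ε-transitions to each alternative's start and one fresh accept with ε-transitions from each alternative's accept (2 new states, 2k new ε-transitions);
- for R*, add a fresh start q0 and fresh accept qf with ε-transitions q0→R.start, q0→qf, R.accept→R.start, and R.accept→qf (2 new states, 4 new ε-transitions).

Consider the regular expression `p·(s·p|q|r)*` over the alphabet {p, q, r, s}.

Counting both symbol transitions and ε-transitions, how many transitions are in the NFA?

17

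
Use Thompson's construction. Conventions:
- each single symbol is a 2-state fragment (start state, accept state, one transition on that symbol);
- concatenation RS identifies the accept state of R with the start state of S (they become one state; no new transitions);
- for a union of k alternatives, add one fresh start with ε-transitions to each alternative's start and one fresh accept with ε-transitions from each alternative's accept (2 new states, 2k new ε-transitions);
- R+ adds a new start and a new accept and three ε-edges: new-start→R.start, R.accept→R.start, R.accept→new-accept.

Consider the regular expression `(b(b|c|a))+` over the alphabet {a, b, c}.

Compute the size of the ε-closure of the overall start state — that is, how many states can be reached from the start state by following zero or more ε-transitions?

Compute the ε-closure size of each fragment's start state recursively; a symbol fragment's start has no outgoing ε-edge, so its closure is just itself (size 1).
  b|c|a → new start ε-reaches every alternative's start; none of them accept ε, so the new accept is not reached: |ε-closure| = 1 + 1 + 1 + 1 = 4
  b(b|c|a) → |ε-closure| equals the left operand's closure size = 1 (its accept is not ε-reachable, so the closure stops there)
  (b(b|c|a))+ → new start ε-reaches only the body's start; the new accept needs a symbol first: |ε-closure| = 1 + 1 = 2

2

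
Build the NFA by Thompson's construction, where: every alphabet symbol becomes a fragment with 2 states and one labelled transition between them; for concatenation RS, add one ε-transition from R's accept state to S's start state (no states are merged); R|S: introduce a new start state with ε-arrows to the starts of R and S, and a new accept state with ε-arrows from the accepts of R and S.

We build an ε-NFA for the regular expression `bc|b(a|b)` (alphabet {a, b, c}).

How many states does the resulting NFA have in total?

By structural recursion:
Each of the 5 symbol leaves contributes a 2-state fragment.
  bc : 4 states
  a|b : 6 states
  b(a|b) : 8 states
  bc|b(a|b) : 14 states

14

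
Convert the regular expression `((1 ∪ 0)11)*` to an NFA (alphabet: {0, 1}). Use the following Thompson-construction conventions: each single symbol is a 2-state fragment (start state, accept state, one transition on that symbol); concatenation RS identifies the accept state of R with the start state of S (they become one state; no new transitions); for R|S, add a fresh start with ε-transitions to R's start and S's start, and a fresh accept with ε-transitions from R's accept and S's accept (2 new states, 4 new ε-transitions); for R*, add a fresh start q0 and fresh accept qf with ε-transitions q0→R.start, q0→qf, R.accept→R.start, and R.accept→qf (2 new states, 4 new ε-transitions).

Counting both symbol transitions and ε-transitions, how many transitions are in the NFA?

By structural recursion:
Each of the 4 symbol leaves contributes 1 transition (1 symbol, 0 ε).
  1 ∪ 0 = 6 transitions (2 symbol, 4 ε)
  (1 ∪ 0)11 = 8 transitions (4 symbol, 4 ε)
  ((1 ∪ 0)11)* = 12 transitions (4 symbol, 8 ε)

12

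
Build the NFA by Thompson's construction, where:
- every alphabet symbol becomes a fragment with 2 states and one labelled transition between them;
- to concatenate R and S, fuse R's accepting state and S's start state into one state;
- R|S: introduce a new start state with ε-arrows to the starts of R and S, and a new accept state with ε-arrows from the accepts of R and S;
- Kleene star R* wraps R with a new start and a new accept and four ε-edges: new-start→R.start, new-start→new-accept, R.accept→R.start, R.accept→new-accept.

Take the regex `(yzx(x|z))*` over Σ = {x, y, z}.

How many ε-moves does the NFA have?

8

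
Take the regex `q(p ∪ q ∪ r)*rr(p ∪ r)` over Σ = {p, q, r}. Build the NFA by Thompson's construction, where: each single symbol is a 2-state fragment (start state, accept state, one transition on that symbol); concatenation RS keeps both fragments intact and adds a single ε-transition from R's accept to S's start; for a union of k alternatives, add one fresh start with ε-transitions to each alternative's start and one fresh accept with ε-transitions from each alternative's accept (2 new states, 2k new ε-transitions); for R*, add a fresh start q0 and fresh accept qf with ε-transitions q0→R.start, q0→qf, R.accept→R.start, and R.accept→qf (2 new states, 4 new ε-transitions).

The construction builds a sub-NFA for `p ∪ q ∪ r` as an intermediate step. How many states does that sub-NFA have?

8

Fragment for `p ∪ q ∪ r`:
Each of the 3 symbol leaves contributes a 2-state fragment.
  p ∪ q ∪ r = 8 states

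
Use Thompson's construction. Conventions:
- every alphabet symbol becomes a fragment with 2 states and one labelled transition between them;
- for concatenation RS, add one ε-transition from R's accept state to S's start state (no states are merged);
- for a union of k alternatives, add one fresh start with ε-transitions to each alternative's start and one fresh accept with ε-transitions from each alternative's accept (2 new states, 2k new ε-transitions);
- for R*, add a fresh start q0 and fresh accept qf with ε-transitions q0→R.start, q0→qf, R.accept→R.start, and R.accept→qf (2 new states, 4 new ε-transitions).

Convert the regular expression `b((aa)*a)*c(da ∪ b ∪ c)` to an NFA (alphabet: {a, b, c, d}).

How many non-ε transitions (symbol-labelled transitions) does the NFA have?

9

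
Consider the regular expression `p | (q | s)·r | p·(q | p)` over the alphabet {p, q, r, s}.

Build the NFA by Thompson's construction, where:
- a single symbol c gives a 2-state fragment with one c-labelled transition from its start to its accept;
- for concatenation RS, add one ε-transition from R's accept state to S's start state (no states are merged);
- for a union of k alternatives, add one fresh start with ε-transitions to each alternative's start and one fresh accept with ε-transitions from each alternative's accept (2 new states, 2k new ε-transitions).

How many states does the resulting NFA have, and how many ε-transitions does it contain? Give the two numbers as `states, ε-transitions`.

20, 16

Building bottom-up:
Each of the 7 symbol leaves contributes 2 states and 0 ε-transitions.
  q | s — 6 states, 4 ε-transitions
  (q | s)·r — 8 states, 5 ε-transitions
  q | p — 6 states, 4 ε-transitions
  p·(q | p) — 8 states, 5 ε-transitions
  p | (q | s)·r | p·(q | p) — 20 states, 16 ε-transitions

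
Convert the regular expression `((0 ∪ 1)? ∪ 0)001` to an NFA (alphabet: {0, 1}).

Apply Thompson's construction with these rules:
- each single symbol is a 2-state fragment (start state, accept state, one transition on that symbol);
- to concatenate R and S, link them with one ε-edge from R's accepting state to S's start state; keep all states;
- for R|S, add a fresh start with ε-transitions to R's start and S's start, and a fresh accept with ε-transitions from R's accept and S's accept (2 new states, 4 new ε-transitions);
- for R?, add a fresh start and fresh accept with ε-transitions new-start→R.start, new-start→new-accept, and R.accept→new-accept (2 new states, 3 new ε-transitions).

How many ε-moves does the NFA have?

Recursing over subexpressions:
Each of the 6 symbol leaves contributes 0 ε-transitions.
  0 ∪ 1 = 4 ε-transitions
  (0 ∪ 1)? = 7 ε-transitions
  (0 ∪ 1)? ∪ 0 = 11 ε-transitions
  ((0 ∪ 1)? ∪ 0)001 = 14 ε-transitions

14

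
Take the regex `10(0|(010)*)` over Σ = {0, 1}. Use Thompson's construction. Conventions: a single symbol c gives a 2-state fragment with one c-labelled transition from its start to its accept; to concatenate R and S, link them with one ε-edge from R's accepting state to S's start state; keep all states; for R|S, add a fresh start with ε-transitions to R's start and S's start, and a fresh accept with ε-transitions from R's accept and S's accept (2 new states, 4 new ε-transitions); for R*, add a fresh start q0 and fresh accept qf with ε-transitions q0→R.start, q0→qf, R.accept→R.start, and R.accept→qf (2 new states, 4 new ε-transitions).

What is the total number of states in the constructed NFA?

16

Recursing over subexpressions:
Each of the 6 symbol leaves contributes a 2-state fragment.
  010 : 6 states
  (010)* : 8 states
  0|(010)* : 12 states
  10(0|(010)*) : 16 states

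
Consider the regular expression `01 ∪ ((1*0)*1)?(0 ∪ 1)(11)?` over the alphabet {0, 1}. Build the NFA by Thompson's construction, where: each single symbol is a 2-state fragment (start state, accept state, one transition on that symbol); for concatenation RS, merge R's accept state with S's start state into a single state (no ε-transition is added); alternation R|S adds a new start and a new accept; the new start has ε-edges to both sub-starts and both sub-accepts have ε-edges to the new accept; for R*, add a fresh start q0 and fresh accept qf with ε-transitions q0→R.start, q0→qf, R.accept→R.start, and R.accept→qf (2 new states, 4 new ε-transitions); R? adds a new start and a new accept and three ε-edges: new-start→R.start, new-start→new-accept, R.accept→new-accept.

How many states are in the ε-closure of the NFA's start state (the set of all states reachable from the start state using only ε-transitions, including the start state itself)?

11

Compute the ε-closure size of each fragment's start state recursively; a symbol fragment's start has no outgoing ε-edge, so its closure is just itself (size 1).
  01 — C equals the left operand's closure size = 1 (its accept is not ε-reachable, so the closure stops there)
  1* — new start has ε-edges to the inner start and to the new accept, so C = 2 + 1 = 3
  1*0 — the left operand accepts ε, so the closure extends into the next operand (the shared merged state is already counted); C = 3 + (1−1) = 3
  (1*0)* — C = 1 (new start) + 3 (body) + 1 (new accept) = 5
  (1*0)*1 — the left operand accepts ε, so the closure extends into the next operand (the shared merged state is already counted); C = 5 + (1−1) = 5
  ((1*0)*1)? — C = 1 (new start) + 5 (body) + 1 (new accept, via ε) = 7
  0 ∪ 1 — C = 1 + 1 + 1 = 3 (the new accept is not ε-reachable since no branch accepts ε)
  11 — same as the first factor's closure: C = 1
  (11)? — new start has ε-edges to the inner start and to the new accept, so C = 2 + 1 = 3
  ((1*0)*1)?(0 ∪ 1)(11)? — the left operand accepts ε, so the closure extends into the next operand (the shared merged state is already counted); C = 7 + (3−1) = 9
  01 ∪ ((1*0)*1)?(0 ∪ 1)(11)? — C = 1 + 1 + 9 = 11 (the new accept is not ε-reachable since no branch accepts ε)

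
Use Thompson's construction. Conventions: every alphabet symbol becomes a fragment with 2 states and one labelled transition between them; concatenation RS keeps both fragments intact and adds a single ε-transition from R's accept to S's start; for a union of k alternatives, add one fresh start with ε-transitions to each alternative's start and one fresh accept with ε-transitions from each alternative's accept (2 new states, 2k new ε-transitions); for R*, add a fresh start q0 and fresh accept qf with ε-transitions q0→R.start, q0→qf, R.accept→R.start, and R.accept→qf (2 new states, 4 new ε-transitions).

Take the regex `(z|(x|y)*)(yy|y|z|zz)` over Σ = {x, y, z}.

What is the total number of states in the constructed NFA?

Building bottom-up:
Each of the 9 symbol leaves contributes a 2-state fragment.
  x|y : 6 states
  (x|y)* : 8 states
  z|(x|y)* : 12 states
  yy : 4 states
  zz : 4 states
  yy|y|z|zz : 14 states
  (z|(x|y)*)(yy|y|z|zz) : 26 states

26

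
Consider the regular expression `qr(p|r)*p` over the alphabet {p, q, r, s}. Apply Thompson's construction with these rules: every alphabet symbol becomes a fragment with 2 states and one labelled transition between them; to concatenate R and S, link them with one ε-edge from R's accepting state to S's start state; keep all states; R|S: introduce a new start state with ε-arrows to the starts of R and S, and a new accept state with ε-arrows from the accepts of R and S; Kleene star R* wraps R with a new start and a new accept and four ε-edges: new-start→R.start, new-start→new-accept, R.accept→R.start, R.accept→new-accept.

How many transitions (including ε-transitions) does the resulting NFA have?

16

Per subexpression:
Each of the 5 symbol leaves contributes 1 transition (1 symbol, 0 ε).
  p|r : 6 transitions (2 symbol, 4 ε)
  (p|r)* : 10 transitions (2 symbol, 8 ε)
  qr(p|r)*p : 16 transitions (5 symbol, 11 ε)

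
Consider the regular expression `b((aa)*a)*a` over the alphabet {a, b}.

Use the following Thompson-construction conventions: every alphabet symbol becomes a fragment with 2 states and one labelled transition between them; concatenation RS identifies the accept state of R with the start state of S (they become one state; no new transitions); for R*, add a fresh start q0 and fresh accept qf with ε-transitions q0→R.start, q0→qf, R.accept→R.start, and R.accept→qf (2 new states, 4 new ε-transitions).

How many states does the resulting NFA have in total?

Bottom-up over the parse tree:
Each of the 5 symbol leaves contributes a 2-state fragment.
  aa — 3 states
  (aa)* — 5 states
  (aa)*a — 6 states
  ((aa)*a)* — 8 states
  b((aa)*a)*a — 10 states

10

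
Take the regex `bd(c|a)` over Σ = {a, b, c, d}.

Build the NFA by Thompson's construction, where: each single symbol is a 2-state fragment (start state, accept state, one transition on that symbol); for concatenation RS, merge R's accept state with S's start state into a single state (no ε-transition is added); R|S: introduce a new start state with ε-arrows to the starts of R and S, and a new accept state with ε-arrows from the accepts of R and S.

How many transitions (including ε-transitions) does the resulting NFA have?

Building bottom-up:
Each of the 4 symbol leaves contributes 1 transition (1 symbol, 0 ε).
  c|a — 6 transitions (2 symbol, 4 ε)
  bd(c|a) — 8 transitions (4 symbol, 4 ε)

8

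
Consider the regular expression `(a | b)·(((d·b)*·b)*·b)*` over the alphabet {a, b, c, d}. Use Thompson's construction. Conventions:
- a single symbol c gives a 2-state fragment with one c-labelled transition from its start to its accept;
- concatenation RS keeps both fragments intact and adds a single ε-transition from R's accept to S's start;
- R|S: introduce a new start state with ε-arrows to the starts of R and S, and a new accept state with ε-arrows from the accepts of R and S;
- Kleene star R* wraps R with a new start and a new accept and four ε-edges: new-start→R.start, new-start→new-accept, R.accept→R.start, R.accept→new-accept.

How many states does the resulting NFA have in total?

20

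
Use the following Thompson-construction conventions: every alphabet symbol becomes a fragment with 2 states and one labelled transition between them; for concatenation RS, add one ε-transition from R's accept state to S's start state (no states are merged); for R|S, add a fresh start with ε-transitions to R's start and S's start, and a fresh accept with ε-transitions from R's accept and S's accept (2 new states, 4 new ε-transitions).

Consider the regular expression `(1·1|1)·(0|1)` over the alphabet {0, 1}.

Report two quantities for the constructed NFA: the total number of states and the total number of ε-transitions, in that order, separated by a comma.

Building bottom-up:
Each of the 5 symbol leaves contributes 2 states and 0 ε-transitions.
  1·1 — 4 states, 1 ε-transition
  1·1|1 — 8 states, 5 ε-transitions
  0|1 — 6 states, 4 ε-transitions
  (1·1|1)·(0|1) — 14 states, 10 ε-transitions

14, 10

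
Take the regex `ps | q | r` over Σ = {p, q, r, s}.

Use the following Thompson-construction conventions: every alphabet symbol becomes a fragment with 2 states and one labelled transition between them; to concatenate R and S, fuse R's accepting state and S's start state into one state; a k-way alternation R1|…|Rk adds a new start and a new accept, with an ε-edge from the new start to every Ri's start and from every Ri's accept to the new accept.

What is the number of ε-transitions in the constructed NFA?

6

By structural recursion:
Each of the 4 symbol leaves contributes 0 ε-transitions.
  ps : 0 ε-transitions
  ps | q | r : 6 ε-transitions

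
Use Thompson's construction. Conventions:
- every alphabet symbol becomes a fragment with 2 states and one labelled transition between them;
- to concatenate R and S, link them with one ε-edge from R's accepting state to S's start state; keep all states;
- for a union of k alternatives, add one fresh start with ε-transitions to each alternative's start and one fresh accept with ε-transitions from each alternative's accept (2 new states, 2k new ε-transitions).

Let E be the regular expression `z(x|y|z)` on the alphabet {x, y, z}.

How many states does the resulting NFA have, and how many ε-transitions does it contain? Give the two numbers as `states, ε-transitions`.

10, 7

Building bottom-up:
Each of the 4 symbol leaves contributes 2 states and 0 ε-transitions.
  x|y|z : 8 states, 6 ε-transitions
  z(x|y|z) : 10 states, 7 ε-transitions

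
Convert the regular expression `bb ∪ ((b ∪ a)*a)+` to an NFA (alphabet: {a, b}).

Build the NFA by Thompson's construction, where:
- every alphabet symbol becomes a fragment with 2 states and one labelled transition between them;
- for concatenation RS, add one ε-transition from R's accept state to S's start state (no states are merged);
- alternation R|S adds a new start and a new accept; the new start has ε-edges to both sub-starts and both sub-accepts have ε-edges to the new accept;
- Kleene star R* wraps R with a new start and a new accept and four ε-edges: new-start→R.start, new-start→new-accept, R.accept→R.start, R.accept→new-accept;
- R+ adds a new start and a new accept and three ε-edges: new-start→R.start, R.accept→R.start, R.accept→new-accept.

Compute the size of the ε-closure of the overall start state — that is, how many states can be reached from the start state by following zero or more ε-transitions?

9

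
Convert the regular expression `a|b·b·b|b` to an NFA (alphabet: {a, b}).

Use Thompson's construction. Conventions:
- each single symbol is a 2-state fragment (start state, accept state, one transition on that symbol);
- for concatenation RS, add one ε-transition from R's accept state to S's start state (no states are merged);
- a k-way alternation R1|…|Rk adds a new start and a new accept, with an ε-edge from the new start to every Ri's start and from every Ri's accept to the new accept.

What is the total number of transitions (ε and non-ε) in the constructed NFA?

Recursing over subexpressions:
Each of the 5 symbol leaves contributes 1 transition (1 symbol, 0 ε).
  b·b·b : 5 transitions (3 symbol, 2 ε)
  a|b·b·b|b : 13 transitions (5 symbol, 8 ε)

13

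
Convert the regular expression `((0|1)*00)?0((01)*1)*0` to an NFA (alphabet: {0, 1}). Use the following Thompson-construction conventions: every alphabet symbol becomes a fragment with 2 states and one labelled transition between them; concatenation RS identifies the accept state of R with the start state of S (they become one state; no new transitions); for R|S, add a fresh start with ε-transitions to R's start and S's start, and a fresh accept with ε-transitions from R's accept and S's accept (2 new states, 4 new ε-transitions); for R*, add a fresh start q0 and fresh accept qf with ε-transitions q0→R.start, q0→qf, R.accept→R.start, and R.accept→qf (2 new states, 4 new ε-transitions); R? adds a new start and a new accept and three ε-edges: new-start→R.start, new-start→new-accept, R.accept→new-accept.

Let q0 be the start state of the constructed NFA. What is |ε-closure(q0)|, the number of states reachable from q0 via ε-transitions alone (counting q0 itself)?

7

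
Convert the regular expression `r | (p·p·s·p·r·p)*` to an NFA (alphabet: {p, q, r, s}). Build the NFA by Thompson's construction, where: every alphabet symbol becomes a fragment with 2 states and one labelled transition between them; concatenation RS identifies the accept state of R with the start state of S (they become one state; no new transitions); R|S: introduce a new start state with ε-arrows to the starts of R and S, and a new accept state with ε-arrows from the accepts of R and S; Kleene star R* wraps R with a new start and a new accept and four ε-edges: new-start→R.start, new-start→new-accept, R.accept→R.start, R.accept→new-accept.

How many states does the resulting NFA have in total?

Bottom-up over the parse tree:
Each of the 7 symbol leaves contributes a 2-state fragment.
  p·p·s·p·r·p = 7 states
  (p·p·s·p·r·p)* = 9 states
  r | (p·p·s·p·r·p)* = 13 states

13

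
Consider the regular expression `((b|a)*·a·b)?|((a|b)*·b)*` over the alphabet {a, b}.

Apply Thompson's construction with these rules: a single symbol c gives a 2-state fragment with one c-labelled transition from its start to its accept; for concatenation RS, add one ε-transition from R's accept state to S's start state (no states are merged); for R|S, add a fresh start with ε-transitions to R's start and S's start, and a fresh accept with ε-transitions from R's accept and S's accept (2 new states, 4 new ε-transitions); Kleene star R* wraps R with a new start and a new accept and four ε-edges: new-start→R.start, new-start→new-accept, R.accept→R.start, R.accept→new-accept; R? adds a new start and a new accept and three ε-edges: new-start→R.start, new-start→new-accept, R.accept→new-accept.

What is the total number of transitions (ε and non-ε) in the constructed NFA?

Bottom-up over the parse tree:
Each of the 7 symbol leaves contributes 1 transition (1 symbol, 0 ε).
  b|a — 6 transitions (2 symbol, 4 ε)
  (b|a)* — 10 transitions (2 symbol, 8 ε)
  (b|a)*·a·b — 14 transitions (4 symbol, 10 ε)
  ((b|a)*·a·b)? — 17 transitions (4 symbol, 13 ε)
  a|b — 6 transitions (2 symbol, 4 ε)
  (a|b)* — 10 transitions (2 symbol, 8 ε)
  (a|b)*·b — 12 transitions (3 symbol, 9 ε)
  ((a|b)*·b)* — 16 transitions (3 symbol, 13 ε)
  ((b|a)*·a·b)?|((a|b)*·b)* — 37 transitions (7 symbol, 30 ε)

37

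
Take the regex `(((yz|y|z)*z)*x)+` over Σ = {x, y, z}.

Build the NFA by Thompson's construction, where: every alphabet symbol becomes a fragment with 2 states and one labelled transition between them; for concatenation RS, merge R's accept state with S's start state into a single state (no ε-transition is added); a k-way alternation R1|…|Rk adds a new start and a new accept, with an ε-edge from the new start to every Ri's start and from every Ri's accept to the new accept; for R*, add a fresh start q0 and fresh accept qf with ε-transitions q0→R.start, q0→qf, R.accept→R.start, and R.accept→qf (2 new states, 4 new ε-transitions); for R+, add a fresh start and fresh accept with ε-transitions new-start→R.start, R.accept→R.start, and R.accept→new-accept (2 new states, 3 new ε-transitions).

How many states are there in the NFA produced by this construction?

17

By structural recursion:
Each of the 6 symbol leaves contributes a 2-state fragment.
  yz = 3 states
  yz|y|z = 9 states
  (yz|y|z)* = 11 states
  (yz|y|z)*z = 12 states
  ((yz|y|z)*z)* = 14 states
  ((yz|y|z)*z)*x = 15 states
  (((yz|y|z)*z)*x)+ = 17 states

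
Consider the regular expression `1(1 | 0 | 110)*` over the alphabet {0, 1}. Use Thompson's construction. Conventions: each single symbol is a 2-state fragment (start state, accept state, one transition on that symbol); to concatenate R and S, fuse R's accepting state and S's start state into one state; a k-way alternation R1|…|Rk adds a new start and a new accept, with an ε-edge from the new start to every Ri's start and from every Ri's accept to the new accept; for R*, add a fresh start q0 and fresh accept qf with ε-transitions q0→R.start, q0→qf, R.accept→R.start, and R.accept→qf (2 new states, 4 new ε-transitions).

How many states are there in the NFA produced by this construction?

Recursing over subexpressions:
Each of the 6 symbol leaves contributes a 2-state fragment.
  110 — 4 states
  1 | 0 | 110 — 10 states
  (1 | 0 | 110)* — 12 states
  1(1 | 0 | 110)* — 13 states

13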